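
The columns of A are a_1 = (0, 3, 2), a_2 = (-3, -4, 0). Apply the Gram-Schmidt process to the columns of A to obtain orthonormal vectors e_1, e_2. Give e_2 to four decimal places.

a_1 = (0, 3, 2); ‖a_1‖ = 3.6056, so e_1 = (0.0000, 0.8321, 0.5547).
e_1·a_2 = 0.0000·(-3) + 0.8321·(-4) + 0.5547·0 = -3.3282.
u_2 = a_2 + 3.3282·e_1 = (-3.0000, -1.2308, 1.8462).
‖u_2‖ = 3.7314, so e_2 = (-0.8040, -0.3298, 0.4948).

e_2 = (-0.8040, -0.3298, 0.4948)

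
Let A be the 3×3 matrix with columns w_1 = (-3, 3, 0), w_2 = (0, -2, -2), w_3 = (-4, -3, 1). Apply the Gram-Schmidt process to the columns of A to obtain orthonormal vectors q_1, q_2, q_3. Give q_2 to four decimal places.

q_2 = (-0.4082, -0.4082, -0.8165)

w_1 = (-3, 3, 0); ‖w_1‖ = 4.2426, so q_1 = (-0.7071, 0.7071, 0.0000).
q_1·w_2 = (-0.7071)·0 + 0.7071·(-2) + 0.0000·(-2) = -1.4142.
u_2 = w_2 + 1.4142·q_1 = (-1.0000, -1.0000, -2.0000).
‖u_2‖ = 2.4495, so q_2 = (-0.4082, -0.4082, -0.8165).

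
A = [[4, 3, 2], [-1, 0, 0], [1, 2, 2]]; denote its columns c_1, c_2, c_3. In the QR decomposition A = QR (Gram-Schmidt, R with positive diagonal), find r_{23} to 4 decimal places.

e_1 = c_1/‖c_1‖ = (4, -1, 1)/4.2426 = (0.9428, -0.2357, 0.2357).
r_{12} = e_1·c_2 = 3.2998.
u_2 = c_2 − 3.2998·e_1 = (-0.1111, 0.7778, 1.2222).
‖u_2‖ = 1.4530, so e_2 = (-0.0765, 0.5353, 0.8412).
r_{23} = e_2·c_3 = 1.5294.

r_{23} = 1.5294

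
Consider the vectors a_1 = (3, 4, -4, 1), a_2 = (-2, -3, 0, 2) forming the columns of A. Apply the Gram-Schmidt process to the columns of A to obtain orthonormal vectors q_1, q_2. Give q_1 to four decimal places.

a_1 = (3, 4, -4, 1); ‖a_1‖ = 6.4807, so q_1 = (0.4629, 0.6172, -0.6172, 0.1543).

q_1 = (0.4629, 0.6172, -0.6172, 0.1543)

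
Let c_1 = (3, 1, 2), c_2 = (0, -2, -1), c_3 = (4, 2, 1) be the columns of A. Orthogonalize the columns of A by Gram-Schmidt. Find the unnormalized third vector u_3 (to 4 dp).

c_1 = (3, 1, 2); ‖c_1‖ = 3.7417, so q_1 = (0.8018, 0.2673, 0.5345).
q_1·c_2 = 0.8018·0 + 0.2673·(-2) + 0.5345·(-1) = -1.0690.
u_2 = c_2 + 1.0690·q_1 = (0.8571, -1.7143, -0.4286).
‖u_2‖ = 1.9640, so q_2 = (0.4364, -0.8729, -0.2182).
q_1·c_3 = 0.8018·4 + 0.2673·2 + 0.5345·1 = 4.2762; q_2·c_3 = 0.4364·4 + (-0.8729)·2 + (-0.2182)·1 = -0.2182.
u_3 = c_3 − 4.2762·q_1 + 0.2182·q_2 = (0.6667, 0.6667, -1.3333).

u_3 = (0.6667, 0.6667, -1.3333)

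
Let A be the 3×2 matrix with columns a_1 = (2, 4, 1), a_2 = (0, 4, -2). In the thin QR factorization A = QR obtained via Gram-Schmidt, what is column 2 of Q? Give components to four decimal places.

e_1 = a_1/‖a_1‖ = (2, 4, 1)/4.5826 = (0.4364, 0.8729, 0.2182).
r_{12} = e_1·a_2 = 3.0551.
u_2 = a_2 − 3.0551·e_1 = (-1.3333, 1.3333, -2.6667).
‖u_2‖ = 3.2660, so e_2 = (-0.4082, 0.4082, -0.8165).

e_2 = (-0.4082, 0.4082, -0.8165)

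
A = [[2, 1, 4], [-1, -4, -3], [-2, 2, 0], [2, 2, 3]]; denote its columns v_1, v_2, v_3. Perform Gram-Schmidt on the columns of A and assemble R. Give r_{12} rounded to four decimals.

v_1 = (2, -1, -2, 2); ‖v_1‖ = 3.6056, so e_1 = (0.5547, -0.2774, -0.5547, 0.5547).
r_{12} = e_1·v_2 = 1.6641.

r_{12} = 1.6641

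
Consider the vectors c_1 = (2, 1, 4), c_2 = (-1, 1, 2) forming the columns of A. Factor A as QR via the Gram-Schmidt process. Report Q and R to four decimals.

e_1 = c_1/‖c_1‖ = (2, 1, 4)/4.5826 = (0.4364, 0.2182, 0.8729).
r_{12} = e_1·c_2 = 1.5275.
u_2 = c_2 − 1.5275·e_1 = (-1.6667, 0.6667, 0.6667).
‖u_2‖ = 1.9149, so e_2 = (-0.8704, 0.3482, 0.3482).

Q = [[0.4364, -0.8704], [0.2182, 0.3482], [0.8729, 0.3482]], R = [[4.5826, 1.5275], [0.0000, 1.9149]]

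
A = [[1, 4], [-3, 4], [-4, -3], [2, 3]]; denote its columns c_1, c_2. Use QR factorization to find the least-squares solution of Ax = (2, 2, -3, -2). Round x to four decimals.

x = (0.0071, 0.3786)

c_1 = (1, -3, -4, 2); ‖c_1‖ = 5.4772, so q_1 = (0.1826, -0.5477, -0.7303, 0.3651).
q_1·c_2 = 0.1826·4 + (-0.5477)·4 + (-0.7303)·(-3) + 0.3651·3 = 1.8257.
u_2 = c_2 − 1.8257·q_1 = (3.6667, 5.0000, -1.6667, 2.3333).
‖u_2‖ = 6.8313, so q_2 = (0.5367, 0.7319, -0.2440, 0.3416).
Qᵀb = (0.7303, 2.5861).
Back-substitute: x_2 = 2.5861/6.8313 = 0.3786.
x_1 = (0.7303 − 1.8257·0.3786)/5.4772 = 0.0071.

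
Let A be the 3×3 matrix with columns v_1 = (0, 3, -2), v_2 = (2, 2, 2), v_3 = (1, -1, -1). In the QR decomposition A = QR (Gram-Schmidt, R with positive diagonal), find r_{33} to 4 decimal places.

q_1 = v_1/‖v_1‖ = (0, 3, -2)/3.6056 = (0.0000, 0.8321, -0.5547).
r_{12} = q_1·v_2 = 0.5547.
u_2 = v_2 − 0.5547·q_1 = (2.0000, 1.5385, 2.3077).
‖u_2‖ = 3.4194, so q_2 = (0.5849, 0.4499, 0.6749).
r_{13} = q_1·v_3 = -0.2774; r_{23} = q_2·v_3 = -0.5399.
u_3 = v_3 + 0.2774·q_1 + 0.5399·q_2 = (1.3158, -0.5263, -0.7895).
r_{33} = ‖u_3‖ = 1.6222.

r_{33} = 1.6222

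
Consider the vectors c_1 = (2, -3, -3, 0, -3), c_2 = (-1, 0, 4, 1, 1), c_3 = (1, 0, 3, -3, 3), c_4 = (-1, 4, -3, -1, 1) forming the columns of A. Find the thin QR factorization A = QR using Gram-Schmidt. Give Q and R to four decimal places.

c_1 = (2, -3, -3, 0, -3); ‖c_1‖ = 5.5678, so e_1 = (0.3592, -0.5388, -0.5388, 0.0000, -0.5388).
e_1·c_2 = 0.3592·(-1) + (-0.5388)·0 + (-0.5388)·4 + 0.0000·1 + (-0.5388)·1 = -3.0533.
u_2 = c_2 + 3.0533·e_1 = (0.0968, -1.6452, 2.3548, 1.0000, -0.6452).
‖u_2‖ = 3.1109, so e_2 = (0.0311, -0.5288, 0.7570, 0.3215, -0.2074).
e_1·c_3 = 0.3592·1 + (-0.5388)·0 + (-0.5388)·3 + 0.0000·(-3) + (-0.5388)·3 = -2.8737; e_2·c_3 = 0.0311·1 + (-0.5288)·0 + 0.7570·3 + 0.3215·(-3) + (-0.2074)·3 = 0.7155.
u_3 = c_3 + 2.8737·e_1 − 0.7155·e_2 = (2.0100, -1.1700, 0.9100, -3.2300, 1.6000).
‖u_3‖ = 4.3852, so e_3 = (0.4584, -0.2668, 0.2075, -0.7366, 0.3649).
e_1·c_4 = 0.3592·(-1) + (-0.5388)·4 + (-0.5388)·(-3) + 0.0000·(-1) + (-0.5388)·1 = -1.4368; e_2·c_4 = 0.0311·(-1) + (-0.5288)·4 + 0.7570·(-3) + 0.3215·(-1) + (-0.2074)·1 = -4.9463; e_3·c_4 = 0.4584·(-1) + (-0.2668)·4 + 0.2075·(-3) + (-0.7366)·(-1) + 0.3649·1 = -1.0467.
u_4 = c_4 + 1.4368·e_1 + 4.9463·e_2 + 1.0467·e_3 = (0.1498, 0.3307, 0.1872, -0.1810, -0.4181).
‖u_4‖ = 0.6119, so e_4 = (0.2448, 0.5405, 0.3059, -0.2957, -0.6833).

Q = [[0.3592, 0.0311, 0.4584, 0.2448], [-0.5388, -0.5288, -0.2668, 0.5405], [-0.5388, 0.7570, 0.2075, 0.3059], [0.0000, 0.3215, -0.7366, -0.2957], [-0.5388, -0.2074, 0.3649, -0.6833]], R = [[5.5678, -3.0533, -2.8737, -1.4368], [0.0000, 3.1109, 0.7155, -4.9463], [0.0000, 0.0000, 4.3852, -1.0467], [0.0000, 0.0000, 0.0000, 0.6119]]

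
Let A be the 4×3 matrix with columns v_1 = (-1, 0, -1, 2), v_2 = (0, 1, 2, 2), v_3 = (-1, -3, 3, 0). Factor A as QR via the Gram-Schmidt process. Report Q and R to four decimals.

Q = [[-0.4082, 0.1155, -0.3619], [0.0000, 0.3464, -0.8413], [-0.4082, 0.8083, 0.4011], [0.8165, 0.4619, 0.0196]], R = [[2.4495, 0.8165, -0.8165], [0.0000, 2.8868, 1.2702], [0.0000, 0.0000, 4.0890]]

v_1 = (-1, 0, -1, 2); ‖v_1‖ = 2.4495, so q_1 = (-0.4082, 0.0000, -0.4082, 0.8165).
q_1·v_2 = (-0.4082)·0 + 0.0000·1 + (-0.4082)·2 + 0.8165·2 = 0.8165.
u_2 = v_2 − 0.8165·q_1 = (0.3333, 1.0000, 2.3333, 1.3333).
‖u_2‖ = 2.8868, so q_2 = (0.1155, 0.3464, 0.8083, 0.4619).
q_1·v_3 = (-0.4082)·(-1) + 0.0000·(-3) + (-0.4082)·3 + 0.8165·0 = -0.8165; q_2·v_3 = 0.1155·(-1) + 0.3464·(-3) + 0.8083·3 + 0.4619·0 = 1.2702.
u_3 = v_3 + 0.8165·q_1 − 1.2702·q_2 = (-1.4800, -3.4400, 1.6400, 0.0800).
‖u_3‖ = 4.0890, so q_3 = (-0.3619, -0.8413, 0.4011, 0.0196).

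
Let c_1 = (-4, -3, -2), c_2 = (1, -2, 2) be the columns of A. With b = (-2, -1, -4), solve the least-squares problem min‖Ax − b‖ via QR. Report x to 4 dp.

x = (0.6031, -0.7549)

e_1 = c_1/‖c_1‖ = (-4, -3, -2)/5.3852 = (-0.7428, -0.5571, -0.3714).
r_{12} = e_1·c_2 = -0.3714.
u_2 = c_2 + 0.3714·e_1 = (0.7241, -2.2069, 1.8621).
‖u_2‖ = 2.9769, so e_2 = (0.2433, -0.7413, 0.6255).
Qᵀb = (3.5282, -2.2472).
Back-substitute: x_2 = -2.2472/2.9769 = -0.7549.
x_1 = (3.5282 + 0.3714·(-0.7549))/5.3852 = 0.6031.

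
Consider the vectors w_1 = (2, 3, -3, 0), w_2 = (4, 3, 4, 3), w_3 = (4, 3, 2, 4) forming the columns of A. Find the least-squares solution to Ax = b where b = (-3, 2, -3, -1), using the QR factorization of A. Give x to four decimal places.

x = (0.5706, -0.3152, -0.1798)

w_1 = (2, 3, -3, 0); ‖w_1‖ = 4.6904, so q_1 = (0.4264, 0.6396, -0.6396, 0.0000).
q_1·w_2 = 0.4264·4 + 0.6396·3 + (-0.6396)·4 + 0.0000·3 = 1.0660.
u_2 = w_2 − 1.0660·q_1 = (3.5455, 2.3182, 4.6818, 3.0000).
‖u_2‖ = 6.9903, so q_2 = (0.5072, 0.3316, 0.6698, 0.4292).
q_1·w_3 = 0.4264·4 + 0.6396·3 + (-0.6396)·2 + 0.0000·4 = 2.3452; q_2·w_3 = 0.5072·4 + 0.3316·3 + 0.6698·2 + 0.4292·4 = 6.0799.
u_3 = w_3 − 2.3452·q_1 − 6.0799·q_2 = (-0.0837, -0.5163, -0.5721, 1.3907).
‖u_3‖ = 1.5921, so q_3 = (-0.0526, -0.3243, -0.3593, 0.8735).
Qᵀb = (1.9188, -3.2968, -0.2863).
Back-substitute: x_3 = -0.2863/1.5921 = -0.1798.
x_2 = (-3.2968 − 6.0799·(-0.1798))/6.9903 = -0.3152.
x_1 = (1.9188 − 1.0660·(-0.3152) − 2.3452·(-0.1798))/4.6904 = 0.5706.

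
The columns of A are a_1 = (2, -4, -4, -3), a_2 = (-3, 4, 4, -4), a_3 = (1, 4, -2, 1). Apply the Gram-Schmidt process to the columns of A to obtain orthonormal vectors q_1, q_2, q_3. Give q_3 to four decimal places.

q_3 = (0.2733, 0.7575, -0.5916, -0.0390)

q_1 = a_1/‖a_1‖ = (2, -4, -4, -3)/6.7082 = (0.2981, -0.5963, -0.5963, -0.4472).
r_{12} = q_1·a_2 = -3.8759.
u_2 = a_2 + 3.8759·q_1 = (-1.8444, 1.6889, 1.6889, -5.7333).
‖u_2‖ = 6.4790, so q_2 = (-0.2847, 0.2607, 0.2607, -0.8849).
r_{13} = q_1·a_3 = -1.3416; r_{23} = q_2·a_3 = -0.6482.
u_3 = a_3 + 1.3416·q_1 + 0.6482·q_2 = (1.2155, 3.3690, -2.6310, -0.1736).
‖u_3‖ = 4.4474, so q_3 = (0.2733, 0.7575, -0.5916, -0.0390).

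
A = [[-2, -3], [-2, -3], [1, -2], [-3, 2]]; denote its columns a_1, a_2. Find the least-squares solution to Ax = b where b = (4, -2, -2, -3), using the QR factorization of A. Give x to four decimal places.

x = (0.2434, -0.3451)

a_1 = (-2, -2, 1, -3); ‖a_1‖ = 4.2426, so q_1 = (-0.4714, -0.4714, 0.2357, -0.7071).
q_1·a_2 = (-0.4714)·(-3) + (-0.4714)·(-3) + 0.2357·(-2) + (-0.7071)·2 = 0.9428.
u_2 = a_2 − 0.9428·q_1 = (-2.5556, -2.5556, -2.2222, 2.6667).
‖u_2‖ = 5.0111, so q_2 = (-0.5100, -0.5100, -0.4435, 0.5322).
Qᵀb = (0.7071, -1.7295).
Back-substitute: x_2 = -1.7295/5.0111 = -0.3451.
x_1 = (0.7071 − 0.9428·(-0.3451))/4.2426 = 0.2434.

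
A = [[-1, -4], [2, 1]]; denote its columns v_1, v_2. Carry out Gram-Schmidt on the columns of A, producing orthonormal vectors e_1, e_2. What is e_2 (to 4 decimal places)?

e_2 = (-0.8944, -0.4472)

v_1 = (-1, 2); ‖v_1‖ = 2.2361, so e_1 = (-0.4472, 0.8944).
e_1·v_2 = (-0.4472)·(-4) + 0.8944·1 = 2.6833.
u_2 = v_2 − 2.6833·e_1 = (-2.8000, -1.4000).
‖u_2‖ = 3.1305, so e_2 = (-0.8944, -0.4472).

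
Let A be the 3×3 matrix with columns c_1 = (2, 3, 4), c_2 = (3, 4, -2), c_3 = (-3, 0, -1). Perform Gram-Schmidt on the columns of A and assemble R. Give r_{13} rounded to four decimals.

r_{13} = -1.8570

c_1 = (2, 3, 4); ‖c_1‖ = 5.3852, so e_1 = (0.3714, 0.5571, 0.7428).
r_{13} = e_1·c_3 = -1.8570.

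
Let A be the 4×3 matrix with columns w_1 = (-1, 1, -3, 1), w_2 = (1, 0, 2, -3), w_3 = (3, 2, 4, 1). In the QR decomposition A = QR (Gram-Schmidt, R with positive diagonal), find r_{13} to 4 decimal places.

r_{13} = -3.4641

q_1 = w_1/‖w_1‖ = (-1, 1, -3, 1)/3.4641 = (-0.2887, 0.2887, -0.8660, 0.2887).
r_{13} = q_1·w_3 = -3.4641.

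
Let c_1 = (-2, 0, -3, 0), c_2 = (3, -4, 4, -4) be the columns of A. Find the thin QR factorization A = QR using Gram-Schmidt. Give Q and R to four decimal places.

Q = [[-0.5547, 0.0407], [0.0000, -0.7063], [-0.8321, -0.0272], [0.0000, -0.7063]], R = [[3.6056, -4.9923], [0.0000, 5.6636]]

c_1 = (-2, 0, -3, 0); ‖c_1‖ = 3.6056, so q_1 = (-0.5547, 0.0000, -0.8321, 0.0000).
q_1·c_2 = (-0.5547)·3 + 0.0000·(-4) + (-0.8321)·4 + 0.0000·(-4) = -4.9923.
u_2 = c_2 + 4.9923·q_1 = (0.2308, -4.0000, -0.1538, -4.0000).
‖u_2‖ = 5.6636, so q_2 = (0.0407, -0.7063, -0.0272, -0.7063).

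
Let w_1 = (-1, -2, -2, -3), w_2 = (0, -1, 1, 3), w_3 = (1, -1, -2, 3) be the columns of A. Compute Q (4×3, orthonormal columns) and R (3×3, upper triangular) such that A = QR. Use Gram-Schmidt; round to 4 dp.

q_1 = w_1/‖w_1‖ = (-1, -2, -2, -3)/4.2426 = (-0.2357, -0.4714, -0.4714, -0.7071).
r_{12} = q_1·w_2 = -2.1213.
u_2 = w_2 + 2.1213·q_1 = (-0.5000, -2.0000, 0.0000, 1.5000).
‖u_2‖ = 2.5495, so q_2 = (-0.1961, -0.7845, 0.0000, 0.5883).
r_{13} = q_1·w_3 = -0.9428; r_{23} = q_2·w_3 = 2.3534.
u_3 = w_3 + 0.9428·q_1 − 2.3534·q_2 = (1.2393, 0.4017, -2.4444, 0.9487).
‖u_3‖ = 2.9279, so q_3 = (0.4233, 0.1372, -0.8349, 0.3240).

Q = [[-0.2357, -0.1961, 0.4233], [-0.4714, -0.7845, 0.1372], [-0.4714, 0.0000, -0.8349], [-0.7071, 0.5883, 0.3240]], R = [[4.2426, -2.1213, -0.9428], [0.0000, 2.5495, 2.3534], [0.0000, 0.0000, 2.9279]]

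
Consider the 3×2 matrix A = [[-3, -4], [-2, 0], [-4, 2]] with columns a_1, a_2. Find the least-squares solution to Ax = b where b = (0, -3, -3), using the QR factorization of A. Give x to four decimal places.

e_1 = a_1/‖a_1‖ = (-3, -2, -4)/5.3852 = (-0.5571, -0.3714, -0.7428).
r_{12} = e_1·a_2 = 0.7428.
u_2 = a_2 − 0.7428·e_1 = (-3.5862, 0.2759, 2.5517).
‖u_2‖ = 4.4100, so e_2 = (-0.8132, 0.0626, 0.5786).
Qᵀb = (3.3425, -1.9235).
Back-substitute: x_2 = -1.9235/4.4100 = -0.4362.
x_1 = (3.3425 − 0.7428·(-0.4362))/5.3852 = 0.6809.

x = (0.6809, -0.4362)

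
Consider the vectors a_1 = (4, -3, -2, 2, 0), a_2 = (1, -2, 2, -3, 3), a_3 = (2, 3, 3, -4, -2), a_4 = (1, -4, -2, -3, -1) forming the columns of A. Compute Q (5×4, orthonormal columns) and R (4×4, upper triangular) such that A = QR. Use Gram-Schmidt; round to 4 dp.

Q = [[0.6963, 0.1925, 0.6148, -0.2698], [-0.5222, -0.3849, 0.3891, -0.4385], [-0.3482, 0.3849, 0.2616, -0.4450], [0.3482, -0.5774, -0.3844, -0.5631], [0.0000, 0.5774, -0.5043, -0.4689]], R = [[5.7446, 0.0000, -2.6112, 2.4371], [0.0000, 5.1962, 1.5396, 2.1170], [0.0000, 0.0000, 5.7281, 0.1928], [0.0000, 0.0000, 0.0000, 4.5323]]

a_1 = (4, -3, -2, 2, 0); ‖a_1‖ = 5.7446, so e_1 = (0.6963, -0.5222, -0.3482, 0.3482, 0.0000).
e_1·a_2 = 0.6963·1 + (-0.5222)·(-2) + (-0.3482)·2 + 0.3482·(-3) + 0.0000·3 = 0.0000.
u_2 = a_2 + 0.0000·e_1 = (1.0000, -2.0000, 2.0000, -3.0000, 3.0000).
‖u_2‖ = 5.1962, so e_2 = (0.1925, -0.3849, 0.3849, -0.5774, 0.5774).
e_1·a_3 = 0.6963·2 + (-0.5222)·3 + (-0.3482)·3 + 0.3482·(-4) + 0.0000·(-2) = -2.6112; e_2·a_3 = 0.1925·2 + (-0.3849)·3 + 0.3849·3 + (-0.5774)·(-4) + 0.5774·(-2) = 1.5396.
u_3 = a_3 + 2.6112·e_1 − 1.5396·e_2 = (3.5219, 2.2290, 1.4983, -2.2020, -2.8889).
‖u_3‖ = 5.7281, so e_3 = (0.6148, 0.3891, 0.2616, -0.3844, -0.5043).
e_1·a_4 = 0.6963·1 + (-0.5222)·(-4) + (-0.3482)·(-2) + 0.3482·(-3) + 0.0000·(-1) = 2.4371; e_2·a_4 = 0.1925·1 + (-0.3849)·(-4) + 0.3849·(-2) + (-0.5774)·(-3) + 0.5774·(-1) = 2.1170; e_3·a_4 = 0.6148·1 + 0.3891·(-4) + 0.2616·(-2) + (-0.3844)·(-3) + (-0.5043)·(-1) = 0.1928.
u_4 = a_4 − 2.4371·e_1 − 2.1170·e_2 − 0.1928·e_3 = (-1.2229, -1.9875, -2.0168, -2.5521, -2.1250).
‖u_4‖ = 4.5323, so e_4 = (-0.2698, -0.4385, -0.4450, -0.5631, -0.4689).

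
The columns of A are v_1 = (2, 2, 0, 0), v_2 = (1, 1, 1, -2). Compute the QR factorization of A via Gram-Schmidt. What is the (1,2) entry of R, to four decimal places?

r_{12} = 1.4142

v_1 = (2, 2, 0, 0); ‖v_1‖ = 2.8284, so q_1 = (0.7071, 0.7071, 0.0000, 0.0000).
r_{12} = q_1·v_2 = 1.4142.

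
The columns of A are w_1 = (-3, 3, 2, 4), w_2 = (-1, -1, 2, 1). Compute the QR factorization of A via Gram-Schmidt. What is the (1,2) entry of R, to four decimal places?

r_{12} = 1.2978

q_1 = w_1/‖w_1‖ = (-3, 3, 2, 4)/6.1644 = (-0.4867, 0.4867, 0.3244, 0.6489).
r_{12} = q_1·w_2 = 1.2978.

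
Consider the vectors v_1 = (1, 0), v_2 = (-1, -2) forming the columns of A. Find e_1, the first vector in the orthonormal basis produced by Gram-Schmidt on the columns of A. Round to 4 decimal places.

e_1 = (1.0000, 0.0000)

v_1 = (1, 0); ‖v_1‖ = 1.0000, so e_1 = (1.0000, 0.0000).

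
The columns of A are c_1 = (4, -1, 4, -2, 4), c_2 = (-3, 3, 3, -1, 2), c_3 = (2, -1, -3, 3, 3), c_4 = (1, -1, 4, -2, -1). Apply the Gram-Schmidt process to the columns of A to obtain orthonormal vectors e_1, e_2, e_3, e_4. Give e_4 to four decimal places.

e_4 = (-0.1602, -0.3898, 0.5633, 0.6939, -0.1537)

e_1 = c_1/‖c_1‖ = (4, -1, 4, -2, 4)/7.2801 = (0.5494, -0.1374, 0.5494, -0.2747, 0.5494).
r_{12} = e_1·c_2 = 0.9615.
u_2 = c_2 − 0.9615·e_1 = (-3.5283, 3.1321, 2.4717, -0.7358, 1.4717).
‖u_2‖ = 5.5745, so e_2 = (-0.6329, 0.5619, 0.4434, -0.1320, 0.2640).
r_{13} = e_1·c_3 = 0.4121; r_{23} = e_2·c_3 = -2.7619.
u_3 = c_3 − 0.4121·e_1 + 2.7619·e_2 = (0.0255, 0.6084, -2.0018, 2.7486, 3.5027).
‖u_3‖ = 4.9196, so e_3 = (0.0052, 0.1237, -0.4069, 0.5587, 0.7120).
r_{14} = e_1·c_4 = 2.8846; r_{24} = e_2·c_4 = 0.5788; r_{34} = e_3·c_4 = -3.5755.
u_4 = c_4 − 2.8846·e_1 − 0.5788·e_2 + 3.5755·e_3 = (-0.2000, -0.4868, 0.7035, 0.8666, -0.1919).
‖u_4‖ = 1.2489, so e_4 = (-0.1602, -0.3898, 0.5633, 0.6939, -0.1537).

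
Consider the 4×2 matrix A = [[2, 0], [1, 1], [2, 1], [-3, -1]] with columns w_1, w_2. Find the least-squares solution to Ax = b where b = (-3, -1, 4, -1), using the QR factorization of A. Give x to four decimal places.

e_1 = w_1/‖w_1‖ = (2, 1, 2, -3)/4.2426 = (0.4714, 0.2357, 0.4714, -0.7071).
r_{12} = e_1·w_2 = 1.4142.
u_2 = w_2 − 1.4142·e_1 = (-0.6667, 0.6667, 0.3333, 0.0000).
‖u_2‖ = 1.0000, so e_2 = (-0.6667, 0.6667, 0.3333, 0.0000).
Qᵀb = (0.9428, 2.6667).
Back-substitute: x_2 = 2.6667/1.0000 = 2.6667.
x_1 = (0.9428 − 1.4142·2.6667)/4.2426 = -0.6667.

x = (-0.6667, 2.6667)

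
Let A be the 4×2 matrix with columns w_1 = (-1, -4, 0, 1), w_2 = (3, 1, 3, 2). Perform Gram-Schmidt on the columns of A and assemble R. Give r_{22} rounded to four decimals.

r_{22} = 4.6488

q_1 = w_1/‖w_1‖ = (-1, -4, 0, 1)/4.2426 = (-0.2357, -0.9428, 0.0000, 0.2357).
r_{12} = q_1·w_2 = -1.1785.
u_2 = w_2 + 1.1785·q_1 = (2.7222, -0.1111, 3.0000, 2.2778).
r_{22} = ‖u_2‖ = 4.6488.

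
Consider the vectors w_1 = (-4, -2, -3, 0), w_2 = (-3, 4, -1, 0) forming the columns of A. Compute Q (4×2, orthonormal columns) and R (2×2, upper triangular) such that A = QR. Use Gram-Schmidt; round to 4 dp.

w_1 = (-4, -2, -3, 0); ‖w_1‖ = 5.3852, so e_1 = (-0.7428, -0.3714, -0.5571, 0.0000).
e_1·w_2 = (-0.7428)·(-3) + (-0.3714)·4 + (-0.5571)·(-1) + 0.0000·0 = 1.2999.
u_2 = w_2 − 1.2999·e_1 = (-2.0345, 4.4828, -0.2759, 0.0000).
‖u_2‖ = 4.9306, so e_2 = (-0.4126, 0.9092, -0.0559, 0.0000).

Q = [[-0.7428, -0.4126], [-0.3714, 0.9092], [-0.5571, -0.0559], [0.0000, 0.0000]], R = [[5.3852, 1.2999], [0.0000, 4.9306]]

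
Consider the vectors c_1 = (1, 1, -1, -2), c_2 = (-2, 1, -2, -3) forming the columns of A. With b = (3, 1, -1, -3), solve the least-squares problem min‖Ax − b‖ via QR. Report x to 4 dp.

c_1 = (1, 1, -1, -2); ‖c_1‖ = 2.6458, so e_1 = (0.3780, 0.3780, -0.3780, -0.7559).
e_1·c_2 = 0.3780·(-2) + 0.3780·1 + (-0.3780)·(-2) + (-0.7559)·(-3) = 2.6458.
u_2 = c_2 − 2.6458·e_1 = (-3.0000, 0.0000, -1.0000, -1.0000).
‖u_2‖ = 3.3166, so e_2 = (-0.9045, 0.0000, -0.3015, -0.3015).
Qᵀb = (4.1576, -1.5076).
Back-substitute: x_2 = -1.5076/3.3166 = -0.4545.
x_1 = (4.1576 − 2.6458·(-0.4545))/2.6458 = 2.0260.

x = (2.0260, -0.4545)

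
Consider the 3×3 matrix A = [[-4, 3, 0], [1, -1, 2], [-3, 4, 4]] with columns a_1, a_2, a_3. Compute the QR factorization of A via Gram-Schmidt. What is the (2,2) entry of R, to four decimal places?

e_1 = a_1/‖a_1‖ = (-4, 1, -3)/5.0990 = (-0.7845, 0.1961, -0.5883).
r_{12} = e_1·a_2 = -4.9029.
u_2 = a_2 + 4.9029·e_1 = (-0.8462, -0.0385, 1.1154).
r_{22} = ‖u_2‖ = 1.4005.

r_{22} = 1.4005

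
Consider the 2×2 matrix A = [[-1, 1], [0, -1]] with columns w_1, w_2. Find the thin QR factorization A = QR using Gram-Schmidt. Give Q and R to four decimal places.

w_1 = (-1, 0); ‖w_1‖ = 1.0000, so q_1 = (-1.0000, 0.0000).
q_1·w_2 = (-1.0000)·1 + 0.0000·(-1) = -1.0000.
u_2 = w_2 + 1.0000·q_1 = (0.0000, -1.0000).
‖u_2‖ = 1.0000, so q_2 = (0.0000, -1.0000).

Q = [[-1.0000, 0.0000], [0.0000, -1.0000]], R = [[1.0000, -1.0000], [0.0000, 1.0000]]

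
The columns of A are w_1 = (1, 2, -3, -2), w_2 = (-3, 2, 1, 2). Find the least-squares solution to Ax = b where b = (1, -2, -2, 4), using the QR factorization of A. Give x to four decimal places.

x = (-0.3333, -0.1667)

w_1 = (1, 2, -3, -2); ‖w_1‖ = 4.2426, so q_1 = (0.2357, 0.4714, -0.7071, -0.4714).
q_1·w_2 = 0.2357·(-3) + 0.4714·2 + (-0.7071)·1 + (-0.4714)·2 = -1.4142.
u_2 = w_2 + 1.4142·q_1 = (-2.6667, 2.6667, 0.0000, 1.3333).
‖u_2‖ = 4.0000, so q_2 = (-0.6667, 0.6667, 0.0000, 0.3333).
Qᵀb = (-1.1785, -0.6667).
Back-substitute: x_2 = -0.6667/4.0000 = -0.1667.
x_1 = (-1.1785 + 1.4142·(-0.1667))/4.2426 = -0.3333.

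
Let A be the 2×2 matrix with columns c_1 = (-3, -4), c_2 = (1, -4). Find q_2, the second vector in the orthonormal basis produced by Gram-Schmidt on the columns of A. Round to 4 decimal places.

q_1 = c_1/‖c_1‖ = (-3, -4)/5.0000 = (-0.6000, -0.8000).
r_{12} = q_1·c_2 = 2.6000.
u_2 = c_2 − 2.6000·q_1 = (2.5600, -1.9200).
‖u_2‖ = 3.2000, so q_2 = (0.8000, -0.6000).

q_2 = (0.8000, -0.6000)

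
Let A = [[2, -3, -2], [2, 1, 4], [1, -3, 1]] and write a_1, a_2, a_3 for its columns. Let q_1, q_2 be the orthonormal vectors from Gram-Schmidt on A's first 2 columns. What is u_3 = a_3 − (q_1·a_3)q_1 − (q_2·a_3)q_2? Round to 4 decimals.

u_3 = (-1.9508, 0.8361, 2.2295)

a_1 = (2, 2, 1); ‖a_1‖ = 3.0000, so q_1 = (0.6667, 0.6667, 0.3333).
q_1·a_2 = 0.6667·(-3) + 0.6667·1 + 0.3333·(-3) = -2.3333.
u_2 = a_2 + 2.3333·q_1 = (-1.4444, 2.5556, -2.2222).
‖u_2‖ = 3.6818, so q_2 = (-0.3923, 0.6941, -0.6036).
q_1·a_3 = 0.6667·(-2) + 0.6667·4 + 0.3333·1 = 1.6667; q_2·a_3 = (-0.3923)·(-2) + 0.6941·4 + (-0.6036)·1 = 2.9575.
u_3 = a_3 − 1.6667·q_1 − 2.9575·q_2 = (-1.9508, 0.8361, 2.2295).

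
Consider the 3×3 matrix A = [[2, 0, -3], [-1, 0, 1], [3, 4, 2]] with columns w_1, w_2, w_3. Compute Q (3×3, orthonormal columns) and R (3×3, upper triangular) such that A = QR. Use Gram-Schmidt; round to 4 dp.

Q = [[0.5345, -0.7171, -0.4472], [-0.2673, 0.3586, -0.8944], [0.8018, 0.5976, 0.0000]], R = [[3.7417, 3.2071, -0.2673], [0.0000, 2.3905, 3.7052], [0.0000, 0.0000, 0.4472]]

q_1 = w_1/‖w_1‖ = (2, -1, 3)/3.7417 = (0.5345, -0.2673, 0.8018).
r_{12} = q_1·w_2 = 3.2071.
u_2 = w_2 − 3.2071·q_1 = (-1.7143, 0.8571, 1.4286).
‖u_2‖ = 2.3905, so q_2 = (-0.7171, 0.3586, 0.5976).
r_{13} = q_1·w_3 = -0.2673; r_{23} = q_2·w_3 = 3.7052.
u_3 = w_3 + 0.2673·q_1 − 3.7052·q_2 = (-0.2000, -0.4000, 0.0000).
‖u_3‖ = 0.4472, so q_3 = (-0.4472, -0.8944, 0.0000).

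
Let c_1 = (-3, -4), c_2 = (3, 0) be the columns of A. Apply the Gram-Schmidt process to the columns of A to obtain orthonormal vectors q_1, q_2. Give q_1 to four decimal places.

c_1 = (-3, -4); ‖c_1‖ = 5.0000, so q_1 = (-0.6000, -0.8000).

q_1 = (-0.6000, -0.8000)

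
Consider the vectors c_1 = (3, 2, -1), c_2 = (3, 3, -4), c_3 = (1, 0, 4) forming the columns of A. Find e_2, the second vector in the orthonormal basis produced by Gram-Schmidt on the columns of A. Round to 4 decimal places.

e_1 = c_1/‖c_1‖ = (3, 2, -1)/3.7417 = (0.8018, 0.5345, -0.2673).
r_{12} = e_1·c_2 = 5.0780.
u_2 = c_2 − 5.0780·e_1 = (-1.0714, 0.2857, -2.6429).
‖u_2‖ = 2.8661, so e_2 = (-0.3738, 0.0997, -0.9221).

e_2 = (-0.3738, 0.0997, -0.9221)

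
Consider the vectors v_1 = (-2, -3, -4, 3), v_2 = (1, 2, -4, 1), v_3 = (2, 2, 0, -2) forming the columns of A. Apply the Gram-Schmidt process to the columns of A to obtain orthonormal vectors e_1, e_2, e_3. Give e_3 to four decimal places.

v_1 = (-2, -3, -4, 3); ‖v_1‖ = 6.1644, so e_1 = (-0.3244, -0.4867, -0.6489, 0.4867).
e_1·v_2 = (-0.3244)·1 + (-0.4867)·2 + (-0.6489)·(-4) + 0.4867·1 = 1.7844.
u_2 = v_2 − 1.7844·e_1 = (1.5789, 2.8684, -2.8421, 0.1316).
‖u_2‖ = 4.3377, so e_2 = (0.3640, 0.6613, -0.6552, 0.0303).
e_1·v_3 = (-0.3244)·2 + (-0.4867)·2 + (-0.6489)·0 + 0.4867·(-2) = -2.5955; e_2·v_3 = 0.3640·2 + 0.6613·2 + (-0.6552)·0 + 0.0303·(-2) = 1.9899.
u_3 = v_3 + 2.5955·e_1 − 1.9899·e_2 = (0.4336, -0.5790, -0.3804, -0.7972).
‖u_3‖ = 1.1417, so e_3 = (0.3798, -0.5072, -0.3332, -0.6983).

e_3 = (0.3798, -0.5072, -0.3332, -0.6983)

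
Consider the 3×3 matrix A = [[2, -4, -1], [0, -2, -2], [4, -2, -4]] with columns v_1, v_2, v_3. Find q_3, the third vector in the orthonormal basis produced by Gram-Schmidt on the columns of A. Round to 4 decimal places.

q_1 = v_1/‖v_1‖ = (2, 0, 4)/4.4721 = (0.4472, 0.0000, 0.8944).
r_{12} = q_1·v_2 = -3.5777.
u_2 = v_2 + 3.5777·q_1 = (-2.4000, -2.0000, 1.2000).
‖u_2‖ = 3.3466, so q_2 = (-0.7171, -0.5976, 0.3586).
r_{13} = q_1·v_3 = -4.0249; r_{23} = q_2·v_3 = 0.4781.
u_3 = v_3 + 4.0249·q_1 − 0.4781·q_2 = (1.1429, -1.7143, -0.5714).
‖u_3‖ = 2.1381, so q_3 = (0.5345, -0.8018, -0.2673).

q_3 = (0.5345, -0.8018, -0.2673)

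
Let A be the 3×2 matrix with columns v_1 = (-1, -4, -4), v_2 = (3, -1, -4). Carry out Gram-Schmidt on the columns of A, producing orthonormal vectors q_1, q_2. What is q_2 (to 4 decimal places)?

q_2 = (0.8465, 0.2554, -0.4671)

q_1 = v_1/‖v_1‖ = (-1, -4, -4)/5.7446 = (-0.1741, -0.6963, -0.6963).
r_{12} = q_1·v_2 = 2.9593.
u_2 = v_2 − 2.9593·q_1 = (3.5152, 1.0606, -1.9394).
‖u_2‖ = 4.1524, so q_2 = (0.8465, 0.2554, -0.4671).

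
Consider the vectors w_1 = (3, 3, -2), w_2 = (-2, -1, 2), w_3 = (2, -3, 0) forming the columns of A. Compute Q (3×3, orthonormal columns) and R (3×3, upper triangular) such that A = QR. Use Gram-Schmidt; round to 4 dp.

Q = [[0.6396, -0.1980, 0.7428], [0.6396, 0.6730, -0.3714], [-0.4264, 0.7126, 0.5571]], R = [[4.6904, -2.7716, -0.6396], [0.0000, 1.1481, -2.4150], [0.0000, 0.0000, 2.5997]]

w_1 = (3, 3, -2); ‖w_1‖ = 4.6904, so q_1 = (0.6396, 0.6396, -0.4264).
q_1·w_2 = 0.6396·(-2) + 0.6396·(-1) + (-0.4264)·2 = -2.7716.
u_2 = w_2 + 2.7716·q_1 = (-0.2273, 0.7727, 0.8182).
‖u_2‖ = 1.1481, so q_2 = (-0.1980, 0.6730, 0.7126).
q_1·w_3 = 0.6396·2 + 0.6396·(-3) + (-0.4264)·0 = -0.6396; q_2·w_3 = (-0.1980)·2 + 0.6730·(-3) + 0.7126·0 = -2.4150.
u_3 = w_3 + 0.6396·q_1 + 2.4150·q_2 = (1.9310, -0.9655, 1.4483).
‖u_3‖ = 2.5997, so q_3 = (0.7428, -0.3714, 0.5571).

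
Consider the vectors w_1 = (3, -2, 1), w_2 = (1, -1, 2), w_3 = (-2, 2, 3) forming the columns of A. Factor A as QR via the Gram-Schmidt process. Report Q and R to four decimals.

q_1 = w_1/‖w_1‖ = (3, -2, 1)/3.7417 = (0.8018, -0.5345, 0.2673).
r_{12} = q_1·w_2 = 1.8708.
u_2 = w_2 − 1.8708·q_1 = (-0.5000, 0.0000, 1.5000).
‖u_2‖ = 1.5811, so q_2 = (-0.3162, 0.0000, 0.9487).
r_{13} = q_1·w_3 = -1.8708; r_{23} = q_2·w_3 = 3.4785.
u_3 = w_3 + 1.8708·q_1 − 3.4785·q_2 = (0.6000, 1.0000, 0.2000).
‖u_3‖ = 1.1832, so q_3 = (0.5071, 0.8452, 0.1690).

Q = [[0.8018, -0.3162, 0.5071], [-0.5345, 0.0000, 0.8452], [0.2673, 0.9487, 0.1690]], R = [[3.7417, 1.8708, -1.8708], [0.0000, 1.5811, 3.4785], [0.0000, 0.0000, 1.1832]]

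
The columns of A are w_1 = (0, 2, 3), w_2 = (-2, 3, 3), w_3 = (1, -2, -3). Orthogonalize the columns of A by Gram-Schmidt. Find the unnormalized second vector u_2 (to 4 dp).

u_2 = (-2.0000, 0.6923, -0.4615)

q_1 = w_1/‖w_1‖ = (0, 2, 3)/3.6056 = (0.0000, 0.5547, 0.8321).
r_{12} = q_1·w_2 = 4.1603.
u_2 = w_2 − 4.1603·q_1 = (-2.0000, 0.6923, -0.4615).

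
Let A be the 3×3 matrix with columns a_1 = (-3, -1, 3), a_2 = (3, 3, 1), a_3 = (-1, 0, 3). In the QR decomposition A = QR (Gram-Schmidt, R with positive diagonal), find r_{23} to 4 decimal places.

q_1 = a_1/‖a_1‖ = (-3, -1, 3)/4.3589 = (-0.6882, -0.2294, 0.6882).
r_{12} = q_1·a_2 = -2.0647.
u_2 = a_2 + 2.0647·q_1 = (1.5789, 2.5263, 2.4211).
‖u_2‖ = 3.8389, so q_2 = (0.4113, 0.6581, 0.6307).
r_{23} = q_2·a_3 = 1.4807.

r_{23} = 1.4807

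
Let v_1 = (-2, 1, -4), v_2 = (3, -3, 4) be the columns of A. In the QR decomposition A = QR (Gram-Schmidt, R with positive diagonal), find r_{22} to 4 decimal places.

v_1 = (-2, 1, -4); ‖v_1‖ = 4.5826, so e_1 = (-0.4364, 0.2182, -0.8729).
e_1·v_2 = (-0.4364)·3 + 0.2182·(-3) + (-0.8729)·4 = -5.4554.
u_2 = v_2 + 5.4554·e_1 = (0.6190, -1.8095, -0.7619).
r_{22} = ‖u_2‖ = 2.0587.

r_{22} = 2.0587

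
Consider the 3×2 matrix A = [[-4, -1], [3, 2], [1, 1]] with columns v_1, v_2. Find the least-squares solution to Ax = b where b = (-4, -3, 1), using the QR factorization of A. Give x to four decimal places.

x = (1.6857, -3.2571)

e_1 = v_1/‖v_1‖ = (-4, 3, 1)/5.0990 = (-0.7845, 0.5883, 0.1961).
r_{12} = e_1·v_2 = 2.1573.
u_2 = v_2 − 2.1573·e_1 = (0.6923, 0.7308, 0.5769).
‖u_2‖ = 1.1602, so e_2 = (0.5967, 0.6298, 0.4972).
Qᵀb = (1.5689, -3.7791).
Back-substitute: x_2 = -3.7791/1.1602 = -3.2571.
x_1 = (1.5689 − 2.1573·(-3.2571))/5.0990 = 1.6857.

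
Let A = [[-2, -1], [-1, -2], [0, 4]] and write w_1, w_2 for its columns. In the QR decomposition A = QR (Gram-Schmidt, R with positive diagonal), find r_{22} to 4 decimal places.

r_{22} = 4.2190

w_1 = (-2, -1, 0); ‖w_1‖ = 2.2361, so e_1 = (-0.8944, -0.4472, 0.0000).
e_1·w_2 = (-0.8944)·(-1) + (-0.4472)·(-2) + 0.0000·4 = 1.7889.
u_2 = w_2 − 1.7889·e_1 = (0.6000, -1.2000, 4.0000).
r_{22} = ‖u_2‖ = 4.2190.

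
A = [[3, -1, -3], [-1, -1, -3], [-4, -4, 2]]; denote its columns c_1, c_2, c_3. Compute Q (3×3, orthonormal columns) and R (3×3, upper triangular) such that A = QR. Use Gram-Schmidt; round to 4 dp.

q_1 = c_1/‖c_1‖ = (3, -1, -4)/5.0990 = (0.5883, -0.1961, -0.7845).
r_{12} = q_1·c_2 = 2.7456.
u_2 = c_2 − 2.7456·q_1 = (-2.6154, -0.4615, -1.8462).
‖u_2‖ = 3.2344, so q_2 = (-0.8086, -0.1427, -0.5708).
r_{13} = q_1·c_3 = -2.7456; r_{23} = q_2·c_3 = 1.7123.
u_3 = c_3 + 2.7456·q_1 − 1.7123·q_2 = (0.0000, -3.2941, 0.8235).
‖u_3‖ = 3.3955, so q_3 = (0.0000, -0.9701, 0.2425).

Q = [[0.5883, -0.8086, 0.0000], [-0.1961, -0.1427, -0.9701], [-0.7845, -0.5708, 0.2425]], R = [[5.0990, 2.7456, -2.7456], [0.0000, 3.2344, 1.7123], [0.0000, 0.0000, 3.3955]]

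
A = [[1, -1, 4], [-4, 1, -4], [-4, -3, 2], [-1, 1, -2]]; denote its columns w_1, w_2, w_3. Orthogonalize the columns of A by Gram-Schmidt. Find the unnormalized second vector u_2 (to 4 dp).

u_2 = (-1.1765, 1.7059, -2.2941, 1.1765)

w_1 = (1, -4, -4, -1); ‖w_1‖ = 5.8310, so e_1 = (0.1715, -0.6860, -0.6860, -0.1715).
e_1·w_2 = 0.1715·(-1) + (-0.6860)·1 + (-0.6860)·(-3) + (-0.1715)·1 = 1.0290.
u_2 = w_2 − 1.0290·e_1 = (-1.1765, 1.7059, -2.2941, 1.1765).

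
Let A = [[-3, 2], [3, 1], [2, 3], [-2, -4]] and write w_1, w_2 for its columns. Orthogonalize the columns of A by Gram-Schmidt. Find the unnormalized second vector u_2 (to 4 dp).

e_1 = w_1/‖w_1‖ = (-3, 3, 2, -2)/5.0990 = (-0.5883, 0.5883, 0.3922, -0.3922).
r_{12} = e_1·w_2 = 2.1573.
u_2 = w_2 − 2.1573·e_1 = (3.2692, -0.2692, 2.1538, -3.1538).

u_2 = (3.2692, -0.2692, 2.1538, -3.1538)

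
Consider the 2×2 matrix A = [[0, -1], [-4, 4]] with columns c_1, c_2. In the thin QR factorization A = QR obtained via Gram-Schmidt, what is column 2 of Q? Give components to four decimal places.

e_1 = c_1/‖c_1‖ = (0, -4)/4.0000 = (0.0000, -1.0000).
r_{12} = e_1·c_2 = -4.0000.
u_2 = c_2 + 4.0000·e_1 = (-1.0000, 0.0000).
‖u_2‖ = 1.0000, so e_2 = (-1.0000, 0.0000).

e_2 = (-1.0000, 0.0000)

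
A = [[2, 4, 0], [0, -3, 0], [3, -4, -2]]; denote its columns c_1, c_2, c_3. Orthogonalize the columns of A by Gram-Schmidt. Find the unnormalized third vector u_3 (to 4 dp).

u_3 = (0.2089, 0.4642, -0.1393)

c_1 = (2, 0, 3); ‖c_1‖ = 3.6056, so e_1 = (0.5547, 0.0000, 0.8321).
e_1·c_2 = 0.5547·4 + 0.0000·(-3) + 0.8321·(-4) = -1.1094.
u_2 = c_2 + 1.1094·e_1 = (4.6154, -3.0000, -3.0769).
‖u_2‖ = 6.3063, so e_2 = (0.7319, -0.4757, -0.4879).
e_1·c_3 = 0.5547·0 + 0.0000·0 + 0.8321·(-2) = -1.6641; e_2·c_3 = 0.7319·0 + (-0.4757)·0 + (-0.4879)·(-2) = 0.9758.
u_3 = c_3 + 1.6641·e_1 − 0.9758·e_2 = (0.2089, 0.4642, -0.1393).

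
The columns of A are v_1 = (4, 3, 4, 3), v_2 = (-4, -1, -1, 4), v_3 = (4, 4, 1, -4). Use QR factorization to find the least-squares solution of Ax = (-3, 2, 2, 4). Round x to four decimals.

q_1 = v_1/‖v_1‖ = (4, 3, 4, 3)/7.0711 = (0.5657, 0.4243, 0.5657, 0.4243).
r_{12} = q_1·v_2 = -1.5556.
u_2 = v_2 + 1.5556·q_1 = (-3.1200, -0.3400, -0.1200, 4.6600).
‖u_2‖ = 5.6196, so q_2 = (-0.5552, -0.0605, -0.0214, 0.8292).
r_{13} = q_1·v_3 = 2.8284; r_{23} = q_2·v_3 = -5.8011.
u_3 = v_3 − 2.8284·q_1 + 5.8011·q_2 = (-0.8208, 2.4490, -0.7239, -0.3895).
‖u_3‖ = 2.7105, so q_3 = (-0.3028, 0.9035, -0.2671, -0.1437).
Qᵀb = (1.9799, 4.8188, 1.6066).
Back-substitute: x_3 = 1.6066/2.7105 = 0.5927.
x_2 = (4.8188 + 5.8011·0.5927)/5.6196 = 1.4694.
x_1 = (1.9799 + 1.5556·1.4694 − 2.8284·0.5927)/7.0711 = 0.3662.

x = (0.3662, 1.4694, 0.5927)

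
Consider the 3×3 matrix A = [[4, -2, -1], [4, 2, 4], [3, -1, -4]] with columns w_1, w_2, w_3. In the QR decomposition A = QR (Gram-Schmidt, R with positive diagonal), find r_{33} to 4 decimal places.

w_1 = (4, 4, 3); ‖w_1‖ = 6.4031, so e_1 = (0.6247, 0.6247, 0.4685).
e_1·w_2 = 0.6247·(-2) + 0.6247·2 + 0.4685·(-1) = -0.4685.
u_2 = w_2 + 0.4685·e_1 = (-1.7073, 2.2927, -0.7805).
‖u_2‖ = 2.9632, so e_2 = (-0.5762, 0.7737, -0.2634).
e_1·w_3 = 0.6247·(-1) + 0.6247·4 + 0.4685·(-4) = 0.0000; e_2·w_3 = (-0.5762)·(-1) + 0.7737·4 + (-0.2634)·(-4) = 4.7246.
u_3 = w_3 + 0.0000·e_1 − 4.7246·e_2 = (1.7222, 0.3444, -2.7556).
r_{33} = ‖u_3‖ = 3.2677.

r_{33} = 3.2677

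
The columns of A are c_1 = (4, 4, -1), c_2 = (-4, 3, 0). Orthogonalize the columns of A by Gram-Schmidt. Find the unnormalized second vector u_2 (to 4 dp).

c_1 = (4, 4, -1); ‖c_1‖ = 5.7446, so q_1 = (0.6963, 0.6963, -0.1741).
q_1·c_2 = 0.6963·(-4) + 0.6963·3 + (-0.1741)·0 = -0.6963.
u_2 = c_2 + 0.6963·q_1 = (-3.5152, 3.4848, -0.1212).

u_2 = (-3.5152, 3.4848, -0.1212)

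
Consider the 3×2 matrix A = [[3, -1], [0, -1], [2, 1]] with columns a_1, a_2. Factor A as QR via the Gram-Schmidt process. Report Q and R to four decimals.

e_1 = a_1/‖a_1‖ = (3, 0, 2)/3.6056 = (0.8321, 0.0000, 0.5547).
r_{12} = e_1·a_2 = -0.2774.
u_2 = a_2 + 0.2774·e_1 = (-0.7692, -1.0000, 1.1538).
‖u_2‖ = 1.7097, so e_2 = (-0.4499, -0.5849, 0.6749).

Q = [[0.8321, -0.4499], [0.0000, -0.5849], [0.5547, 0.6749]], R = [[3.6056, -0.2774], [0.0000, 1.7097]]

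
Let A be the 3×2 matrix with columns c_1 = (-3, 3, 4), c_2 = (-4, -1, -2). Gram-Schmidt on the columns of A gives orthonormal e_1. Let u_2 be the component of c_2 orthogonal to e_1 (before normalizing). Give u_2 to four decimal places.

u_2 = (-3.9118, -1.0882, -2.1176)

c_1 = (-3, 3, 4); ‖c_1‖ = 5.8310, so e_1 = (-0.5145, 0.5145, 0.6860).
e_1·c_2 = (-0.5145)·(-4) + 0.5145·(-1) + 0.6860·(-2) = 0.1715.
u_2 = c_2 − 0.1715·e_1 = (-3.9118, -1.0882, -2.1176).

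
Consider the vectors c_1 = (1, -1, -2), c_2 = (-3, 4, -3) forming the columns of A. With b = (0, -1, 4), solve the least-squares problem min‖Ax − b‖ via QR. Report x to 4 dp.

x = (-1.2512, -0.5074)

e_1 = c_1/‖c_1‖ = (1, -1, -2)/2.4495 = (0.4082, -0.4082, -0.8165).
r_{12} = e_1·c_2 = -0.4082.
u_2 = c_2 + 0.4082·e_1 = (-2.8333, 3.8333, -3.3333).
‖u_2‖ = 5.8166, so e_2 = (-0.4871, 0.6590, -0.5731).
Qᵀb = (-2.8577, -2.9513).
Back-substitute: x_2 = -2.9513/5.8166 = -0.5074.
x_1 = (-2.8577 + 0.4082·(-0.5074))/2.4495 = -1.2512.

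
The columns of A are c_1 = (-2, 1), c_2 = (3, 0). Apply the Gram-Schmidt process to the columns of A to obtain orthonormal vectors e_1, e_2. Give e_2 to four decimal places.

e_1 = c_1/‖c_1‖ = (-2, 1)/2.2361 = (-0.8944, 0.4472).
r_{12} = e_1·c_2 = -2.6833.
u_2 = c_2 + 2.6833·e_1 = (0.6000, 1.2000).
‖u_2‖ = 1.3416, so e_2 = (0.4472, 0.8944).

e_2 = (0.4472, 0.8944)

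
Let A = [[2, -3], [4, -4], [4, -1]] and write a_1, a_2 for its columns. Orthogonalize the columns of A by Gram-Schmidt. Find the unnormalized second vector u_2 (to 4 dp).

u_2 = (-1.5556, -1.1111, 1.8889)

e_1 = a_1/‖a_1‖ = (2, 4, 4)/6.0000 = (0.3333, 0.6667, 0.6667).
r_{12} = e_1·a_2 = -4.3333.
u_2 = a_2 + 4.3333·e_1 = (-1.5556, -1.1111, 1.8889).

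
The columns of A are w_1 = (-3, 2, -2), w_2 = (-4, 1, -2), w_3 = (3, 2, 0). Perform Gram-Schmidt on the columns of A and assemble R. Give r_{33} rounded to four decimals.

r_{33} = 0.3482

q_1 = w_1/‖w_1‖ = (-3, 2, -2)/4.1231 = (-0.7276, 0.4851, -0.4851).
r_{12} = q_1·w_2 = 4.3656.
u_2 = w_2 − 4.3656·q_1 = (-0.8235, -1.1176, 0.1176).
‖u_2‖ = 1.3933, so q_2 = (-0.5911, -0.8022, 0.0844).
r_{13} = q_1·w_3 = -1.2127; r_{23} = q_2·w_3 = -3.3776.
u_3 = w_3 + 1.2127·q_1 + 3.3776·q_2 = (0.1212, -0.1212, -0.3030).
r_{33} = ‖u_3‖ = 0.3482.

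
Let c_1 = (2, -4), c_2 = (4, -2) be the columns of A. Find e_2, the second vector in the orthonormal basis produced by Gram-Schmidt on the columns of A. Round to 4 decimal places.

e_1 = c_1/‖c_1‖ = (2, -4)/4.4721 = (0.4472, -0.8944).
r_{12} = e_1·c_2 = 3.5777.
u_2 = c_2 − 3.5777·e_1 = (2.4000, 1.2000).
‖u_2‖ = 2.6833, so e_2 = (0.8944, 0.4472).

e_2 = (0.8944, 0.4472)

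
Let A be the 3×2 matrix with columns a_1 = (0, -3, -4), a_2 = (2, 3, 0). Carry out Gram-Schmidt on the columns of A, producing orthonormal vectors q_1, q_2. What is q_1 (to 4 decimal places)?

a_1 = (0, -3, -4); ‖a_1‖ = 5.0000, so q_1 = (0.0000, -0.6000, -0.8000).

q_1 = (0.0000, -0.6000, -0.8000)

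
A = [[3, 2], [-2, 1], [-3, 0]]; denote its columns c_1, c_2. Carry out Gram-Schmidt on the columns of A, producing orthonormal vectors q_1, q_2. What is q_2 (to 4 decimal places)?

q_2 = (0.7037, 0.6597, 0.2639)

q_1 = c_1/‖c_1‖ = (3, -2, -3)/4.6904 = (0.6396, -0.4264, -0.6396).
r_{12} = q_1·c_2 = 0.8528.
u_2 = c_2 − 0.8528·q_1 = (1.4545, 1.3636, 0.5455).
‖u_2‖ = 2.0671, so q_2 = (0.7037, 0.6597, 0.2639).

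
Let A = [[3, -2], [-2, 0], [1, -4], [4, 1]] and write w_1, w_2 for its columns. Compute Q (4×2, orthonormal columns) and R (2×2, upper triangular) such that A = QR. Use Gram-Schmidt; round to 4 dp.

Q = [[0.5477, -0.3146], [-0.3651, -0.0899], [0.1826, -0.8540], [0.7303, 0.4045]], R = [[5.4772, -1.0954], [0.0000, 4.4497]]

e_1 = w_1/‖w_1‖ = (3, -2, 1, 4)/5.4772 = (0.5477, -0.3651, 0.1826, 0.7303).
r_{12} = e_1·w_2 = -1.0954.
u_2 = w_2 + 1.0954·e_1 = (-1.4000, -0.4000, -3.8000, 1.8000).
‖u_2‖ = 4.4497, so e_2 = (-0.3146, -0.0899, -0.8540, 0.4045).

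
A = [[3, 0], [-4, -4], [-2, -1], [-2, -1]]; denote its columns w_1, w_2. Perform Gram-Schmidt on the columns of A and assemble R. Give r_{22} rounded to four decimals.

r_{22} = 2.4246

e_1 = w_1/‖w_1‖ = (3, -4, -2, -2)/5.7446 = (0.5222, -0.6963, -0.3482, -0.3482).
r_{12} = e_1·w_2 = 3.4816.
u_2 = w_2 − 3.4816·e_1 = (-1.8182, -1.5758, 0.2121, 0.2121).
r_{22} = ‖u_2‖ = 2.4246.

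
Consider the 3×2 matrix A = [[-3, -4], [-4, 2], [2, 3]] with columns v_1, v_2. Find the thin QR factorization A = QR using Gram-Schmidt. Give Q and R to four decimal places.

q_1 = v_1/‖v_1‖ = (-3, -4, 2)/5.3852 = (-0.5571, -0.7428, 0.3714).
r_{12} = q_1·v_2 = 1.8570.
u_2 = v_2 − 1.8570·q_1 = (-2.9655, 3.3793, 2.3103).
‖u_2‖ = 5.0549, so q_2 = (-0.5867, 0.6685, 0.4571).

Q = [[-0.5571, -0.5867], [-0.7428, 0.6685], [0.3714, 0.4571]], R = [[5.3852, 1.8570], [0.0000, 5.0549]]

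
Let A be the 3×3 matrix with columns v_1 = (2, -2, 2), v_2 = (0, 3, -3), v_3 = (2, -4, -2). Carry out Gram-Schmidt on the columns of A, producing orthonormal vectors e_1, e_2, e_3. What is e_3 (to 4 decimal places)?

e_3 = (0.0000, -0.7071, -0.7071)

v_1 = (2, -2, 2); ‖v_1‖ = 3.4641, so e_1 = (0.5774, -0.5774, 0.5774).
e_1·v_2 = 0.5774·0 + (-0.5774)·3 + 0.5774·(-3) = -3.4641.
u_2 = v_2 + 3.4641·e_1 = (2.0000, 1.0000, -1.0000).
‖u_2‖ = 2.4495, so e_2 = (0.8165, 0.4082, -0.4082).
e_1·v_3 = 0.5774·2 + (-0.5774)·(-4) + 0.5774·(-2) = 2.3094; e_2·v_3 = 0.8165·2 + 0.4082·(-4) + (-0.4082)·(-2) = 0.8165.
u_3 = v_3 − 2.3094·e_1 − 0.8165·e_2 = (0.0000, -3.0000, -3.0000).
‖u_3‖ = 4.2426, so e_3 = (0.0000, -0.7071, -0.7071).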